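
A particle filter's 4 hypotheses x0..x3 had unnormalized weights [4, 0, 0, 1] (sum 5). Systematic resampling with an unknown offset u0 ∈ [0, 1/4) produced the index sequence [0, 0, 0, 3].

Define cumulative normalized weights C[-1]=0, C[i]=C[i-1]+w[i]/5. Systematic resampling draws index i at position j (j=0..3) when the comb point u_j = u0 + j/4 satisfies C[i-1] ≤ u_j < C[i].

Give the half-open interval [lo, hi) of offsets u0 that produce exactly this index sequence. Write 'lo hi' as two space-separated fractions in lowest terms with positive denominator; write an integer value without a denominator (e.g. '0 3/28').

1/20 1/4

C = [4/5, 4/5, 4/5, 1]
j=0 picked index 0: u0 ∈ [0, 4/5)
j=1 picked index 0: u0 ∈ [-1/4, 11/20)
j=2 picked index 0: u0 ∈ [-1/2, 3/10)
j=3 picked index 3: u0 ∈ [1/20, 1/4)
intersection: [1/20, 1/4)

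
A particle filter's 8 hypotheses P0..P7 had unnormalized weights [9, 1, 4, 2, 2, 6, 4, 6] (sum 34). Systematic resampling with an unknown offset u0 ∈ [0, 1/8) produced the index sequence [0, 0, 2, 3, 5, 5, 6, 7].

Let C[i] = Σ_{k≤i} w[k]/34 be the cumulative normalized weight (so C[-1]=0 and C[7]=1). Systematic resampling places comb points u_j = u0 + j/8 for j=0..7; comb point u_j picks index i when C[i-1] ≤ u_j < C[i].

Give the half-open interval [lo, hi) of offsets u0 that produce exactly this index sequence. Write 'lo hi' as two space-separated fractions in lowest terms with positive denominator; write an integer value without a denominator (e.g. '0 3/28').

3/68 5/68

C = [9/34, 5/17, 7/17, 8/17, 9/17, 12/17, 14/17, 1]
j=0 picked index 0: u0 ∈ [0, 9/34)
j=1 picked index 0: u0 ∈ [-1/8, 19/136)
j=2 picked index 2: u0 ∈ [3/68, 11/68)
j=3 picked index 3: u0 ∈ [5/136, 13/136)
j=4 picked index 5: u0 ∈ [1/34, 7/34)
j=5 picked index 5: u0 ∈ [-13/136, 11/136)
j=6 picked index 6: u0 ∈ [-3/68, 5/68)
j=7 picked index 7: u0 ∈ [-7/136, 1/8)
intersection: [3/68, 5/68)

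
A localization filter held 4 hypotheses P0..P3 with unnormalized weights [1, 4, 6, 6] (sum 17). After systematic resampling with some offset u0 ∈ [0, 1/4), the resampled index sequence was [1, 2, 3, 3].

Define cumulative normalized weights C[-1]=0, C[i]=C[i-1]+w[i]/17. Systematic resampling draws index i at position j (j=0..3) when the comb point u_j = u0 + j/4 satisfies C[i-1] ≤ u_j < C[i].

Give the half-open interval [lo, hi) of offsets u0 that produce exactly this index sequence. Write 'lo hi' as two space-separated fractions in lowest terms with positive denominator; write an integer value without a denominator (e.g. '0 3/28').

5/34 1/4

C = [1/17, 5/17, 11/17, 1]
j=0 picked index 1: u0 ∈ [1/17, 5/17)
j=1 picked index 2: u0 ∈ [3/68, 27/68)
j=2 picked index 3: u0 ∈ [5/34, 1/2)
j=3 picked index 3: u0 ∈ [-7/68, 1/4)
intersection: [5/34, 1/4)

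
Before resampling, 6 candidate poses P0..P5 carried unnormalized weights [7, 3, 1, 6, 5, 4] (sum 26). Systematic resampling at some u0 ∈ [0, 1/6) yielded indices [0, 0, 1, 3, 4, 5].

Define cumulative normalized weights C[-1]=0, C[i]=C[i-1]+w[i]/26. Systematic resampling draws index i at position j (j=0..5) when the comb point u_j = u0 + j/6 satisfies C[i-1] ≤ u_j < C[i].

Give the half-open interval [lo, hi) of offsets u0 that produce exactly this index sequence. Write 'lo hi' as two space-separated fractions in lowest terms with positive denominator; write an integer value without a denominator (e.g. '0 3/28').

1/78 2/39

C = [7/26, 5/13, 11/26, 17/26, 11/13, 1]
j=0 picked index 0: u0 ∈ [0, 7/26)
j=1 picked index 0: u0 ∈ [-1/6, 4/39)
j=2 picked index 1: u0 ∈ [-5/78, 2/39)
j=3 picked index 3: u0 ∈ [-1/13, 2/13)
j=4 picked index 4: u0 ∈ [-1/78, 7/39)
j=5 picked index 5: u0 ∈ [1/78, 1/6)
intersection: [1/78, 2/39)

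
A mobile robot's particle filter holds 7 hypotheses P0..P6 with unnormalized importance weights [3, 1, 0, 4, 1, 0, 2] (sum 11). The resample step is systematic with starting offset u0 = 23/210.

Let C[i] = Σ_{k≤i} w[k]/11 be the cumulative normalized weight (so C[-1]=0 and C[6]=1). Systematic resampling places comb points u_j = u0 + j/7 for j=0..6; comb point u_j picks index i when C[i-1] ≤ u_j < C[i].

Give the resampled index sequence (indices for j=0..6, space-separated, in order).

C = [3/11, 4/11, 4/11, 8/11, 9/11, 9/11, 1]
j=0: u_0=23/210 ∈ [0, 3/11) → index 0
j=1: u_1=53/210 ∈ [0, 3/11) → index 0
j=2: u_2=83/210 ∈ [4/11, 8/11) → index 3
j=3: u_3=113/210 ∈ [4/11, 8/11) → index 3
j=4: u_4=143/210 ∈ [4/11, 8/11) → index 3
j=5: u_5=173/210 ∈ [9/11, 1) → index 6
j=6: u_6=29/30 ∈ [9/11, 1) → index 6

0 0 3 3 3 6 6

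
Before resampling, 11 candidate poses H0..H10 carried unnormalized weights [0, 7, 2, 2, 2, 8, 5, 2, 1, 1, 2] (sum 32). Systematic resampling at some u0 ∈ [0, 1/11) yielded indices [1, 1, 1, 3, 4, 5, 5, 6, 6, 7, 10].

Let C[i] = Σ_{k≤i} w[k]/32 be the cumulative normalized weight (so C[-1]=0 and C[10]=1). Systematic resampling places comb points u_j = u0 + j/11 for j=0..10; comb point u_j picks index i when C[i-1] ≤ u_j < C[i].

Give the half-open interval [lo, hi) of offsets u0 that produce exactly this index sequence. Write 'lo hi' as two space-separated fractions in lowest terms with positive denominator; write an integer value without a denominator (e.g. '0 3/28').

5/176 13/352

C = [0, 7/32, 9/32, 11/32, 13/32, 21/32, 13/16, 7/8, 29/32, 15/16, 1]
j=0 picked index 1: u0 ∈ [0, 7/32)
j=1 picked index 1: u0 ∈ [-1/11, 45/352)
j=2 picked index 1: u0 ∈ [-2/11, 13/352)
j=3 picked index 3: u0 ∈ [3/352, 25/352)
j=4 picked index 4: u0 ∈ [-7/352, 15/352)
j=5 picked index 5: u0 ∈ [-17/352, 71/352)
j=6 picked index 5: u0 ∈ [-49/352, 39/352)
j=7 picked index 6: u0 ∈ [7/352, 31/176)
j=8 picked index 6: u0 ∈ [-25/352, 15/176)
j=9 picked index 7: u0 ∈ [-1/176, 5/88)
j=10 picked index 10: u0 ∈ [5/176, 1/11)
intersection: [5/176, 13/352)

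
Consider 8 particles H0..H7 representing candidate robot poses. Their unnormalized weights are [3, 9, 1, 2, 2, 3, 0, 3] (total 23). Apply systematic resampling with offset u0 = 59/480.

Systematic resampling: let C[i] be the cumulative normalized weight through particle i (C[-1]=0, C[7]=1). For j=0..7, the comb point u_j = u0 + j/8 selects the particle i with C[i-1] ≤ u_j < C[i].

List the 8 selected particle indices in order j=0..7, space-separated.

0 1 1 1 3 5 7 7

C = [3/23, 12/23, 13/23, 15/23, 17/23, 20/23, 20/23, 1]
j=0: u_0=59/480 ∈ [0, 3/23) → index 0
j=1: u_1=119/480 ∈ [3/23, 12/23) → index 1
j=2: u_2=179/480 ∈ [3/23, 12/23) → index 1
j=3: u_3=239/480 ∈ [3/23, 12/23) → index 1
j=4: u_4=299/480 ∈ [13/23, 15/23) → index 3
j=5: u_5=359/480 ∈ [17/23, 20/23) → index 5
j=6: u_6=419/480 ∈ [20/23, 1) → index 7
j=7: u_7=479/480 ∈ [20/23, 1) → index 7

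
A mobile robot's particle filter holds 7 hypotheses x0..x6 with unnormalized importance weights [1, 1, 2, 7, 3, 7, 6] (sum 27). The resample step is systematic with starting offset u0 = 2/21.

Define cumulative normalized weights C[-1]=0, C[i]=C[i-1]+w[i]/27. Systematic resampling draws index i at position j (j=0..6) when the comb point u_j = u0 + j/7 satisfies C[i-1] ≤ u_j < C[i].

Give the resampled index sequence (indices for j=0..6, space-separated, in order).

C = [1/27, 2/27, 4/27, 11/27, 14/27, 7/9, 1]
j=0: u_0=2/21 ∈ [2/27, 4/27) → index 2
j=1: u_1=5/21 ∈ [4/27, 11/27) → index 3
j=2: u_2=8/21 ∈ [4/27, 11/27) → index 3
j=3: u_3=11/21 ∈ [14/27, 7/9) → index 5
j=4: u_4=2/3 ∈ [14/27, 7/9) → index 5
j=5: u_5=17/21 ∈ [7/9, 1) → index 6
j=6: u_6=20/21 ∈ [7/9, 1) → index 6

2 3 3 5 5 6 6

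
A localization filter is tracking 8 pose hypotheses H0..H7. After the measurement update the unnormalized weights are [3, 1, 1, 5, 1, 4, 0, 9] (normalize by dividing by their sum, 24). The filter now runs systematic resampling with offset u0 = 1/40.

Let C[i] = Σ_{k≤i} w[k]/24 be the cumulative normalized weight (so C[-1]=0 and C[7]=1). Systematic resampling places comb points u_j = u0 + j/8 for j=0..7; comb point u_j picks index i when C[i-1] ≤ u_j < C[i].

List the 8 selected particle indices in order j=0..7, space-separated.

C = [1/8, 1/6, 5/24, 5/12, 11/24, 5/8, 5/8, 1]
j=0: u_0=1/40 ∈ [0, 1/8) → index 0
j=1: u_1=3/20 ∈ [1/8, 1/6) → index 1
j=2: u_2=11/40 ∈ [5/24, 5/12) → index 3
j=3: u_3=2/5 ∈ [5/24, 5/12) → index 3
j=4: u_4=21/40 ∈ [11/24, 5/8) → index 5
j=5: u_5=13/20 ∈ [5/8, 1) → index 7
j=6: u_6=31/40 ∈ [5/8, 1) → index 7
j=7: u_7=9/10 ∈ [5/8, 1) → index 7

0 1 3 3 5 7 7 7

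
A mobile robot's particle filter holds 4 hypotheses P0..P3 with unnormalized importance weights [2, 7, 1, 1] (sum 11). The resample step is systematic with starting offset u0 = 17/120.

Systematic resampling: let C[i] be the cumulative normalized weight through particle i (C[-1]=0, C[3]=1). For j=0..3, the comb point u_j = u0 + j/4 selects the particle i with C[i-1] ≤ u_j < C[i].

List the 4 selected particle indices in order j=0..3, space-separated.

0 1 1 2

C = [2/11, 9/11, 10/11, 1]
j=0: u_0=17/120 ∈ [0, 2/11) → index 0
j=1: u_1=47/120 ∈ [2/11, 9/11) → index 1
j=2: u_2=77/120 ∈ [2/11, 9/11) → index 1
j=3: u_3=107/120 ∈ [9/11, 10/11) → index 2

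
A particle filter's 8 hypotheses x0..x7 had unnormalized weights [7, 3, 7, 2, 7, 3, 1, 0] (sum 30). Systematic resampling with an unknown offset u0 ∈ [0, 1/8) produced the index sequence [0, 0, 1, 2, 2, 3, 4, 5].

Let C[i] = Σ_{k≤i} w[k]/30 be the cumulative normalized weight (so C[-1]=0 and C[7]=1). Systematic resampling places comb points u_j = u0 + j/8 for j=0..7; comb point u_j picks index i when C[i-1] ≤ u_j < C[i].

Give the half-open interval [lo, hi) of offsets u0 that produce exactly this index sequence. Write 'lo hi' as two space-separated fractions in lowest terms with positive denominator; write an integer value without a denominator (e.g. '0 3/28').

C = [7/30, 1/3, 17/30, 19/30, 13/15, 29/30, 1, 1]
j=0 picked index 0: u0 ∈ [0, 7/30)
j=1 picked index 0: u0 ∈ [-1/8, 13/120)
j=2 picked index 1: u0 ∈ [-1/60, 1/12)
j=3 picked index 2: u0 ∈ [-1/24, 23/120)
j=4 picked index 2: u0 ∈ [-1/6, 1/15)
j=5 picked index 3: u0 ∈ [-7/120, 1/120)
j=6 picked index 4: u0 ∈ [-7/60, 7/60)
j=7 picked index 5: u0 ∈ [-1/120, 11/120)
intersection: [0, 1/120)

0 1/120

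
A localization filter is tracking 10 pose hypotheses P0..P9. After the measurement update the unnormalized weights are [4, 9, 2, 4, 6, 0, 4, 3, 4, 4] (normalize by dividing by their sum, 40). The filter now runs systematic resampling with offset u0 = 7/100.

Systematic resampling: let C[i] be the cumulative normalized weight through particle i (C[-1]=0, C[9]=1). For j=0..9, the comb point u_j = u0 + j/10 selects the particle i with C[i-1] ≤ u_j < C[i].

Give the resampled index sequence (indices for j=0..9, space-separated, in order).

0 1 1 2 3 4 6 7 8 9

C = [1/10, 13/40, 3/8, 19/40, 5/8, 5/8, 29/40, 4/5, 9/10, 1]
j=0: u_0=7/100 ∈ [0, 1/10) → index 0
j=1: u_1=17/100 ∈ [1/10, 13/40) → index 1
j=2: u_2=27/100 ∈ [1/10, 13/40) → index 1
j=3: u_3=37/100 ∈ [13/40, 3/8) → index 2
j=4: u_4=47/100 ∈ [3/8, 19/40) → index 3
j=5: u_5=57/100 ∈ [19/40, 5/8) → index 4
j=6: u_6=67/100 ∈ [5/8, 29/40) → index 6
j=7: u_7=77/100 ∈ [29/40, 4/5) → index 7
j=8: u_8=87/100 ∈ [4/5, 9/10) → index 8
j=9: u_9=97/100 ∈ [9/10, 1) → index 9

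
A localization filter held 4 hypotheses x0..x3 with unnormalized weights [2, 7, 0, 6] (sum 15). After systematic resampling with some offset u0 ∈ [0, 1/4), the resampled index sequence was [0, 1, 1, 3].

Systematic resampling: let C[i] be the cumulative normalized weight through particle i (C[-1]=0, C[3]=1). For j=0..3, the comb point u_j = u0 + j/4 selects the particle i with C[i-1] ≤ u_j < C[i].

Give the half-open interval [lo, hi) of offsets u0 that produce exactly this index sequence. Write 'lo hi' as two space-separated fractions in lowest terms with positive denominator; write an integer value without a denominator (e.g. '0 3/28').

C = [2/15, 3/5, 3/5, 1]
j=0 picked index 0: u0 ∈ [0, 2/15)
j=1 picked index 1: u0 ∈ [-7/60, 7/20)
j=2 picked index 1: u0 ∈ [-11/30, 1/10)
j=3 picked index 3: u0 ∈ [-3/20, 1/4)
intersection: [0, 1/10)

0 1/10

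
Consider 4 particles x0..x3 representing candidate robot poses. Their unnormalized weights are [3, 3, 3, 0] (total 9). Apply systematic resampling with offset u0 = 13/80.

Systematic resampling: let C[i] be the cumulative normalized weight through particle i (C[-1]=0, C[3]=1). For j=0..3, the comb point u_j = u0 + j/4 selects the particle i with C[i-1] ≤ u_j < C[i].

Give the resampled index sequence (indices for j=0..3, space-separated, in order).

0 1 1 2

C = [1/3, 2/3, 1, 1]
j=0: u_0=13/80 ∈ [0, 1/3) → index 0
j=1: u_1=33/80 ∈ [1/3, 2/3) → index 1
j=2: u_2=53/80 ∈ [1/3, 2/3) → index 1
j=3: u_3=73/80 ∈ [2/3, 1) → index 2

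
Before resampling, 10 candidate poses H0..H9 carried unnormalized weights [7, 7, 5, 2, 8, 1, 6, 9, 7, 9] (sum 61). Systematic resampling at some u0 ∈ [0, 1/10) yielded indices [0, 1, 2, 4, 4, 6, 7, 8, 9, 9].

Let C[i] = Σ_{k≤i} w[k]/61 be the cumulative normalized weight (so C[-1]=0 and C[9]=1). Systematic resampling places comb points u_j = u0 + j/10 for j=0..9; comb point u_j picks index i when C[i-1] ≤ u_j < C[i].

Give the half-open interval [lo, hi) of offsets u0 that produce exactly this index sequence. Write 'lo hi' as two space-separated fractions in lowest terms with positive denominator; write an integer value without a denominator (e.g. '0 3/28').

C = [7/61, 14/61, 19/61, 21/61, 29/61, 30/61, 36/61, 45/61, 52/61, 1]
j=0 picked index 0: u0 ∈ [0, 7/61)
j=1 picked index 1: u0 ∈ [9/610, 79/610)
j=2 picked index 2: u0 ∈ [9/305, 34/305)
j=3 picked index 4: u0 ∈ [27/610, 107/610)
j=4 picked index 4: u0 ∈ [-17/305, 23/305)
j=5 picked index 6: u0 ∈ [-1/122, 11/122)
j=6 picked index 7: u0 ∈ [-3/305, 42/305)
j=7 picked index 8: u0 ∈ [23/610, 93/610)
j=8 picked index 9: u0 ∈ [16/305, 1/5)
j=9 picked index 9: u0 ∈ [-29/610, 1/10)
intersection: [16/305, 23/305)

16/305 23/305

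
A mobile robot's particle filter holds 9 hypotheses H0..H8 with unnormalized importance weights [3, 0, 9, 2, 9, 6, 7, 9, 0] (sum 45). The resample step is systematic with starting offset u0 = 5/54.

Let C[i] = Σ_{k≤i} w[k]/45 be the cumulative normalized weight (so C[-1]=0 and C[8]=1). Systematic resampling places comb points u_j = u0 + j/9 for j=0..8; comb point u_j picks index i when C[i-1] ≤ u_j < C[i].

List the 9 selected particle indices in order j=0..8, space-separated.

2 2 4 4 5 6 6 7 7

C = [1/15, 1/15, 4/15, 14/45, 23/45, 29/45, 4/5, 1, 1]
j=0: u_0=5/54 ∈ [1/15, 4/15) → index 2
j=1: u_1=11/54 ∈ [1/15, 4/15) → index 2
j=2: u_2=17/54 ∈ [14/45, 23/45) → index 4
j=3: u_3=23/54 ∈ [14/45, 23/45) → index 4
j=4: u_4=29/54 ∈ [23/45, 29/45) → index 5
j=5: u_5=35/54 ∈ [29/45, 4/5) → index 6
j=6: u_6=41/54 ∈ [29/45, 4/5) → index 6
j=7: u_7=47/54 ∈ [4/5, 1) → index 7
j=8: u_8=53/54 ∈ [4/5, 1) → index 7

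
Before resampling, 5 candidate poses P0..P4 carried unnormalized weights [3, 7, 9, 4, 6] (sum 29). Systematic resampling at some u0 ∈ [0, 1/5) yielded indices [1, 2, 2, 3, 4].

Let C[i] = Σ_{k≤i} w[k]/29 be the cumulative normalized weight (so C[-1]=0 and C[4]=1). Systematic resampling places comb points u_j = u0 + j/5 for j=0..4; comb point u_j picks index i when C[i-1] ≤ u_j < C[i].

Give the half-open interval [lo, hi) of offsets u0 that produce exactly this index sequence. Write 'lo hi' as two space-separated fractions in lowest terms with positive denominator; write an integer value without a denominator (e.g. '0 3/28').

C = [3/29, 10/29, 19/29, 23/29, 1]
j=0 picked index 1: u0 ∈ [3/29, 10/29)
j=1 picked index 2: u0 ∈ [21/145, 66/145)
j=2 picked index 2: u0 ∈ [-8/145, 37/145)
j=3 picked index 3: u0 ∈ [8/145, 28/145)
j=4 picked index 4: u0 ∈ [-1/145, 1/5)
intersection: [21/145, 28/145)

21/145 28/145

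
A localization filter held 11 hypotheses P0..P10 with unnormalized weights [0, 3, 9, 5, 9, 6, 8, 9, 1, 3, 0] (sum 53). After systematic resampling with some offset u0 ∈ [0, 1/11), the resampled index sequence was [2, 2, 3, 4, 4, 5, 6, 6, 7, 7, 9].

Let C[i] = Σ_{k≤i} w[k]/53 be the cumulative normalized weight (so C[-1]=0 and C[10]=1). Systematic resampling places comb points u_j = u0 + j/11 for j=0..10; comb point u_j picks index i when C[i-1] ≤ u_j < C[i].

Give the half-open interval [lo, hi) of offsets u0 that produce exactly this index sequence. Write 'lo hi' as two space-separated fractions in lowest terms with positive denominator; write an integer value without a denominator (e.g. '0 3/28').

34/583 1/11

C = [0, 3/53, 12/53, 17/53, 26/53, 32/53, 40/53, 49/53, 50/53, 1, 1]
j=0 picked index 2: u0 ∈ [3/53, 12/53)
j=1 picked index 2: u0 ∈ [-20/583, 79/583)
j=2 picked index 3: u0 ∈ [26/583, 81/583)
j=3 picked index 4: u0 ∈ [28/583, 127/583)
j=4 picked index 4: u0 ∈ [-25/583, 74/583)
j=5 picked index 5: u0 ∈ [21/583, 87/583)
j=6 picked index 6: u0 ∈ [34/583, 122/583)
j=7 picked index 6: u0 ∈ [-19/583, 69/583)
j=8 picked index 7: u0 ∈ [16/583, 115/583)
j=9 picked index 7: u0 ∈ [-37/583, 62/583)
j=10 picked index 9: u0 ∈ [20/583, 1/11)
intersection: [34/583, 1/11)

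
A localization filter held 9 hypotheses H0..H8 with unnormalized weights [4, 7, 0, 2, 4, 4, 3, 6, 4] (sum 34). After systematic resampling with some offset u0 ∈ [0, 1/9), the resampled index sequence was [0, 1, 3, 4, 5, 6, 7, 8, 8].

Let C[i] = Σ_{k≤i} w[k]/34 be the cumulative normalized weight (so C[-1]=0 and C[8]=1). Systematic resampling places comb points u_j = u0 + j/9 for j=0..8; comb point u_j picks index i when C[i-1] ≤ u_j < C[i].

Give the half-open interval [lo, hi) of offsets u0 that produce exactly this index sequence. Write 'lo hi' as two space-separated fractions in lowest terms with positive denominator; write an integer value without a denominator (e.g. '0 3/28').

C = [2/17, 11/34, 11/34, 13/34, 1/2, 21/34, 12/17, 15/17, 1]
j=0 picked index 0: u0 ∈ [0, 2/17)
j=1 picked index 1: u0 ∈ [1/153, 65/306)
j=2 picked index 3: u0 ∈ [31/306, 49/306)
j=3 picked index 4: u0 ∈ [5/102, 1/6)
j=4 picked index 5: u0 ∈ [1/18, 53/306)
j=5 picked index 6: u0 ∈ [19/306, 23/153)
j=6 picked index 7: u0 ∈ [2/51, 11/51)
j=7 picked index 8: u0 ∈ [16/153, 2/9)
j=8 picked index 8: u0 ∈ [-1/153, 1/9)
intersection: [16/153, 1/9)

16/153 1/9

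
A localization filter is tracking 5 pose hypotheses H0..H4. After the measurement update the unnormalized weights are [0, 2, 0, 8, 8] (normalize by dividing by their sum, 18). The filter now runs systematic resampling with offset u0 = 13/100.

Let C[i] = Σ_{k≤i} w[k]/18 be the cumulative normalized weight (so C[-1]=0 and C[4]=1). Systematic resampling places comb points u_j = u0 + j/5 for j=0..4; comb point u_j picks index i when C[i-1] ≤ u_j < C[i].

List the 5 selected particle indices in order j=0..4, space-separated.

C = [0, 1/9, 1/9, 5/9, 1]
j=0: u_0=13/100 ∈ [1/9, 5/9) → index 3
j=1: u_1=33/100 ∈ [1/9, 5/9) → index 3
j=2: u_2=53/100 ∈ [1/9, 5/9) → index 3
j=3: u_3=73/100 ∈ [5/9, 1) → index 4
j=4: u_4=93/100 ∈ [5/9, 1) → index 4

3 3 3 4 4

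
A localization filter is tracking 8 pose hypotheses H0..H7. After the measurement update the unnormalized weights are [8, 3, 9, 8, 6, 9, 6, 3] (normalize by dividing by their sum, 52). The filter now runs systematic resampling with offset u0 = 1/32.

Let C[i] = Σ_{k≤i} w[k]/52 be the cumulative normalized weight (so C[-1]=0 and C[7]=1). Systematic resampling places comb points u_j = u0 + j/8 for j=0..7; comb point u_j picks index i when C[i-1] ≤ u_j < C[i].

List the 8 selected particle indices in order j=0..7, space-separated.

0 1 2 3 3 5 5 6

C = [2/13, 11/52, 5/13, 7/13, 17/26, 43/52, 49/52, 1]
j=0: u_0=1/32 ∈ [0, 2/13) → index 0
j=1: u_1=5/32 ∈ [2/13, 11/52) → index 1
j=2: u_2=9/32 ∈ [11/52, 5/13) → index 2
j=3: u_3=13/32 ∈ [5/13, 7/13) → index 3
j=4: u_4=17/32 ∈ [5/13, 7/13) → index 3
j=5: u_5=21/32 ∈ [17/26, 43/52) → index 5
j=6: u_6=25/32 ∈ [17/26, 43/52) → index 5
j=7: u_7=29/32 ∈ [43/52, 49/52) → index 6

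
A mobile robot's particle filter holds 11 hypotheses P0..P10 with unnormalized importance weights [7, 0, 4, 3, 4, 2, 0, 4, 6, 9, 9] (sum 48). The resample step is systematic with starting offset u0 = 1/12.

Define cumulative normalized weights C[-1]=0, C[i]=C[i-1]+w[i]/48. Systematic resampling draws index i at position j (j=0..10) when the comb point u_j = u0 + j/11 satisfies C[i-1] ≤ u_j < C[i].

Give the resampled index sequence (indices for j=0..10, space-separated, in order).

C = [7/48, 7/48, 11/48, 7/24, 3/8, 5/12, 5/12, 1/2, 5/8, 13/16, 1]
j=0: u_0=1/12 ∈ [0, 7/48) → index 0
j=1: u_1=23/132 ∈ [7/48, 11/48) → index 2
j=2: u_2=35/132 ∈ [11/48, 7/24) → index 3
j=3: u_3=47/132 ∈ [7/24, 3/8) → index 4
j=4: u_4=59/132 ∈ [5/12, 1/2) → index 7
j=5: u_5=71/132 ∈ [1/2, 5/8) → index 8
j=6: u_6=83/132 ∈ [5/8, 13/16) → index 9
j=7: u_7=95/132 ∈ [5/8, 13/16) → index 9
j=8: u_8=107/132 ∈ [5/8, 13/16) → index 9
j=9: u_9=119/132 ∈ [13/16, 1) → index 10
j=10: u_10=131/132 ∈ [13/16, 1) → index 10

0 2 3 4 7 8 9 9 9 10 10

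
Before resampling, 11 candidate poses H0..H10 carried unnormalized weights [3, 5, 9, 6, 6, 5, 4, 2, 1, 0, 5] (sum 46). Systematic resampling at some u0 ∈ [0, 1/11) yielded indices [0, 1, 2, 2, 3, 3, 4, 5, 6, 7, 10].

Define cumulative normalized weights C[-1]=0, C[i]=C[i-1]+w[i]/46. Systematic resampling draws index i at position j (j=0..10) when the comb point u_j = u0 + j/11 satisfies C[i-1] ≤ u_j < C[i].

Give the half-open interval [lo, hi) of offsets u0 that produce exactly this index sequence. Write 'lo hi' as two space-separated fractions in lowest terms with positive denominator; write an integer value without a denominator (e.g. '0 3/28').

C = [3/46, 4/23, 17/46, 1/2, 29/46, 17/23, 19/23, 20/23, 41/46, 41/46, 1]
j=0 picked index 0: u0 ∈ [0, 3/46)
j=1 picked index 1: u0 ∈ [-13/506, 21/253)
j=2 picked index 2: u0 ∈ [-2/253, 95/506)
j=3 picked index 2: u0 ∈ [-25/253, 49/506)
j=4 picked index 3: u0 ∈ [3/506, 3/22)
j=5 picked index 3: u0 ∈ [-43/506, 1/22)
j=6 picked index 4: u0 ∈ [-1/22, 43/506)
j=7 picked index 5: u0 ∈ [-3/506, 26/253)
j=8 picked index 6: u0 ∈ [3/253, 25/253)
j=9 picked index 7: u0 ∈ [2/253, 13/253)
j=10 picked index 10: u0 ∈ [-9/506, 1/11)
intersection: [3/253, 1/22)

3/253 1/22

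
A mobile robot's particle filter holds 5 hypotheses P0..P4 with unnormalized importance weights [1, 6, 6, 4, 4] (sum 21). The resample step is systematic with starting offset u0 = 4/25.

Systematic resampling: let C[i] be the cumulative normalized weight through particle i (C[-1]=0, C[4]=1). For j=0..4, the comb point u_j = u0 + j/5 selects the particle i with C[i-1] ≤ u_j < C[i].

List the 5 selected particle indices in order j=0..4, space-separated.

C = [1/21, 1/3, 13/21, 17/21, 1]
j=0: u_0=4/25 ∈ [1/21, 1/3) → index 1
j=1: u_1=9/25 ∈ [1/3, 13/21) → index 2
j=2: u_2=14/25 ∈ [1/3, 13/21) → index 2
j=3: u_3=19/25 ∈ [13/21, 17/21) → index 3
j=4: u_4=24/25 ∈ [17/21, 1) → index 4

1 2 2 3 4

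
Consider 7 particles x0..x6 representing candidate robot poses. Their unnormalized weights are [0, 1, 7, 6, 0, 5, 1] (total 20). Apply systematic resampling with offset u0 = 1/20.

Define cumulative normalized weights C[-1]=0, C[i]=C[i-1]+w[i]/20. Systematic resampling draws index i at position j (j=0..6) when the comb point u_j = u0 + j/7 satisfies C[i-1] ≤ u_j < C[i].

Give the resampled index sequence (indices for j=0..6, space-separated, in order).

2 2 2 3 3 5 5

C = [0, 1/20, 2/5, 7/10, 7/10, 19/20, 1]
j=0: u_0=1/20 ∈ [1/20, 2/5) → index 2
j=1: u_1=27/140 ∈ [1/20, 2/5) → index 2
j=2: u_2=47/140 ∈ [1/20, 2/5) → index 2
j=3: u_3=67/140 ∈ [2/5, 7/10) → index 3
j=4: u_4=87/140 ∈ [2/5, 7/10) → index 3
j=5: u_5=107/140 ∈ [7/10, 19/20) → index 5
j=6: u_6=127/140 ∈ [7/10, 19/20) → index 5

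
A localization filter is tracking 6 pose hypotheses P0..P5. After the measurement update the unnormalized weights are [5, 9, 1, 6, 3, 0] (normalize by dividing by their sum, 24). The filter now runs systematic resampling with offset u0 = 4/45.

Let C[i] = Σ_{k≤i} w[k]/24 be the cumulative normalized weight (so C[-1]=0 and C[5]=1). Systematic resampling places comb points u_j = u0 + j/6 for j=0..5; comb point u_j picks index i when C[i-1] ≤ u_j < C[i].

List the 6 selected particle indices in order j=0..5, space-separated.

0 1 1 2 3 4

C = [5/24, 7/12, 5/8, 7/8, 1, 1]
j=0: u_0=4/45 ∈ [0, 5/24) → index 0
j=1: u_1=23/90 ∈ [5/24, 7/12) → index 1
j=2: u_2=19/45 ∈ [5/24, 7/12) → index 1
j=3: u_3=53/90 ∈ [7/12, 5/8) → index 2
j=4: u_4=34/45 ∈ [5/8, 7/8) → index 3
j=5: u_5=83/90 ∈ [7/8, 1) → index 4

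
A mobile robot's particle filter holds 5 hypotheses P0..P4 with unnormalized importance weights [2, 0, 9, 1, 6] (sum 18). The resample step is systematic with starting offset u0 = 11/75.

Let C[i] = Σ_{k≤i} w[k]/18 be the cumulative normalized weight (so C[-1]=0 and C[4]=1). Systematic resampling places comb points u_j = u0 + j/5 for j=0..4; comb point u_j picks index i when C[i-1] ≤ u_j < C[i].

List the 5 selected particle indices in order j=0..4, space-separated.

C = [1/9, 1/9, 11/18, 2/3, 1]
j=0: u_0=11/75 ∈ [1/9, 11/18) → index 2
j=1: u_1=26/75 ∈ [1/9, 11/18) → index 2
j=2: u_2=41/75 ∈ [1/9, 11/18) → index 2
j=3: u_3=56/75 ∈ [2/3, 1) → index 4
j=4: u_4=71/75 ∈ [2/3, 1) → index 4

2 2 2 4 4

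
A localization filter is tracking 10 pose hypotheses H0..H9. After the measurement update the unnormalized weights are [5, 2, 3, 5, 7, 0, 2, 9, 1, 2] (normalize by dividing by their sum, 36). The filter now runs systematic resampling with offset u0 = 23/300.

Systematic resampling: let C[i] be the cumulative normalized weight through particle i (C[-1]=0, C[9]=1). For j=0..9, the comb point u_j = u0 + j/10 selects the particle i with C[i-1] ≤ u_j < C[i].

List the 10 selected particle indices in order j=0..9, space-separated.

0 1 2 3 4 4 7 7 7 9

C = [5/36, 7/36, 5/18, 5/12, 11/18, 11/18, 2/3, 11/12, 17/18, 1]
j=0: u_0=23/300 ∈ [0, 5/36) → index 0
j=1: u_1=53/300 ∈ [5/36, 7/36) → index 1
j=2: u_2=83/300 ∈ [7/36, 5/18) → index 2
j=3: u_3=113/300 ∈ [5/18, 5/12) → index 3
j=4: u_4=143/300 ∈ [5/12, 11/18) → index 4
j=5: u_5=173/300 ∈ [5/12, 11/18) → index 4
j=6: u_6=203/300 ∈ [2/3, 11/12) → index 7
j=7: u_7=233/300 ∈ [2/3, 11/12) → index 7
j=8: u_8=263/300 ∈ [2/3, 11/12) → index 7
j=9: u_9=293/300 ∈ [17/18, 1) → index 9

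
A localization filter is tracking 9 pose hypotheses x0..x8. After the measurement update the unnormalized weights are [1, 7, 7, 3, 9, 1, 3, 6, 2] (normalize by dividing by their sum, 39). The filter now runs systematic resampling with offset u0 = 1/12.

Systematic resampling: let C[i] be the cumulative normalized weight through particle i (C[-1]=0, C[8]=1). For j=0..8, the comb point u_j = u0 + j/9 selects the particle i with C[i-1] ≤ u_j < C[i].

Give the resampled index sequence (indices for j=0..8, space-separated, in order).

1 1 2 3 4 4 6 7 8

C = [1/39, 8/39, 5/13, 6/13, 9/13, 28/39, 31/39, 37/39, 1]
j=0: u_0=1/12 ∈ [1/39, 8/39) → index 1
j=1: u_1=7/36 ∈ [1/39, 8/39) → index 1
j=2: u_2=11/36 ∈ [8/39, 5/13) → index 2
j=3: u_3=5/12 ∈ [5/13, 6/13) → index 3
j=4: u_4=19/36 ∈ [6/13, 9/13) → index 4
j=5: u_5=23/36 ∈ [6/13, 9/13) → index 4
j=6: u_6=3/4 ∈ [28/39, 31/39) → index 6
j=7: u_7=31/36 ∈ [31/39, 37/39) → index 7
j=8: u_8=35/36 ∈ [37/39, 1) → index 8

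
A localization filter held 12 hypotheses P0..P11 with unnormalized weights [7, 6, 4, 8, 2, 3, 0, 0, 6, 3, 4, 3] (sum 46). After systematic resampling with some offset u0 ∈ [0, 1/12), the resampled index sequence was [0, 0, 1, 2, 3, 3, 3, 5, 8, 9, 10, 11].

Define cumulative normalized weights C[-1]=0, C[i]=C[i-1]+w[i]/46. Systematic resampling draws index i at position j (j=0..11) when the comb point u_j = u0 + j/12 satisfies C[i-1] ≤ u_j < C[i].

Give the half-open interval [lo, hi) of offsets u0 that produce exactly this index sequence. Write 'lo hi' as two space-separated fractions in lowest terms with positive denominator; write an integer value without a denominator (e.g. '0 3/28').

5/138 1/23

C = [7/46, 13/46, 17/46, 25/46, 27/46, 15/23, 15/23, 15/23, 18/23, 39/46, 43/46, 1]
j=0 picked index 0: u0 ∈ [0, 7/46)
j=1 picked index 0: u0 ∈ [-1/12, 19/276)
j=2 picked index 1: u0 ∈ [-1/69, 8/69)
j=3 picked index 2: u0 ∈ [3/92, 11/92)
j=4 picked index 3: u0 ∈ [5/138, 29/138)
j=5 picked index 3: u0 ∈ [-13/276, 35/276)
j=6 picked index 3: u0 ∈ [-3/23, 1/23)
j=7 picked index 5: u0 ∈ [1/276, 19/276)
j=8 picked index 8: u0 ∈ [-1/69, 8/69)
j=9 picked index 9: u0 ∈ [3/92, 9/92)
j=10 picked index 10: u0 ∈ [1/69, 7/69)
j=11 picked index 11: u0 ∈ [5/276, 1/12)
intersection: [5/138, 1/23)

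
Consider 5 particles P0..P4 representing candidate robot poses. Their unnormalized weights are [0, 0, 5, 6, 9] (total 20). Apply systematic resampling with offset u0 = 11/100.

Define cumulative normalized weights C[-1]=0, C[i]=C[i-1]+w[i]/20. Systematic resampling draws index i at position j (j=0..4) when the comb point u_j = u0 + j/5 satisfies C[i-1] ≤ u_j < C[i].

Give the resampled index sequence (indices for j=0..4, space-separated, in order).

C = [0, 0, 1/4, 11/20, 1]
j=0: u_0=11/100 ∈ [0, 1/4) → index 2
j=1: u_1=31/100 ∈ [1/4, 11/20) → index 3
j=2: u_2=51/100 ∈ [1/4, 11/20) → index 3
j=3: u_3=71/100 ∈ [11/20, 1) → index 4
j=4: u_4=91/100 ∈ [11/20, 1) → index 4

2 3 3 4 4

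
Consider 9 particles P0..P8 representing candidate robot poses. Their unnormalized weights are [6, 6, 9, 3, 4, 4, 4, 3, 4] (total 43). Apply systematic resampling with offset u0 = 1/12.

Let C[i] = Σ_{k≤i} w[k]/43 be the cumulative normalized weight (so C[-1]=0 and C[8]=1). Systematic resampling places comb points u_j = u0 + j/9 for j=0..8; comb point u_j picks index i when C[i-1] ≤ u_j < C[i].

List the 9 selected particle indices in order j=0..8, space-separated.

C = [6/43, 12/43, 21/43, 24/43, 28/43, 32/43, 36/43, 39/43, 1]
j=0: u_0=1/12 ∈ [0, 6/43) → index 0
j=1: u_1=7/36 ∈ [6/43, 12/43) → index 1
j=2: u_2=11/36 ∈ [12/43, 21/43) → index 2
j=3: u_3=5/12 ∈ [12/43, 21/43) → index 2
j=4: u_4=19/36 ∈ [21/43, 24/43) → index 3
j=5: u_5=23/36 ∈ [24/43, 28/43) → index 4
j=6: u_6=3/4 ∈ [32/43, 36/43) → index 6
j=7: u_7=31/36 ∈ [36/43, 39/43) → index 7
j=8: u_8=35/36 ∈ [39/43, 1) → index 8

0 1 2 2 3 4 6 7 8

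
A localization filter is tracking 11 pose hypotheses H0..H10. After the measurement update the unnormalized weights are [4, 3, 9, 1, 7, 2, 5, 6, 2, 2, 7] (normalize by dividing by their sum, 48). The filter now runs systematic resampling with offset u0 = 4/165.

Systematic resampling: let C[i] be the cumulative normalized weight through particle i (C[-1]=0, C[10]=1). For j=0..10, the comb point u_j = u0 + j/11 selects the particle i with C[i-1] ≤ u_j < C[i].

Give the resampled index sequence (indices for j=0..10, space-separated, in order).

0 1 2 2 4 4 6 7 7 9 10

C = [1/12, 7/48, 1/3, 17/48, 1/2, 13/24, 31/48, 37/48, 13/16, 41/48, 1]
j=0: u_0=4/165 ∈ [0, 1/12) → index 0
j=1: u_1=19/165 ∈ [1/12, 7/48) → index 1
j=2: u_2=34/165 ∈ [7/48, 1/3) → index 2
j=3: u_3=49/165 ∈ [7/48, 1/3) → index 2
j=4: u_4=64/165 ∈ [17/48, 1/2) → index 4
j=5: u_5=79/165 ∈ [17/48, 1/2) → index 4
j=6: u_6=94/165 ∈ [13/24, 31/48) → index 6
j=7: u_7=109/165 ∈ [31/48, 37/48) → index 7
j=8: u_8=124/165 ∈ [31/48, 37/48) → index 7
j=9: u_9=139/165 ∈ [13/16, 41/48) → index 9
j=10: u_10=14/15 ∈ [41/48, 1) → index 10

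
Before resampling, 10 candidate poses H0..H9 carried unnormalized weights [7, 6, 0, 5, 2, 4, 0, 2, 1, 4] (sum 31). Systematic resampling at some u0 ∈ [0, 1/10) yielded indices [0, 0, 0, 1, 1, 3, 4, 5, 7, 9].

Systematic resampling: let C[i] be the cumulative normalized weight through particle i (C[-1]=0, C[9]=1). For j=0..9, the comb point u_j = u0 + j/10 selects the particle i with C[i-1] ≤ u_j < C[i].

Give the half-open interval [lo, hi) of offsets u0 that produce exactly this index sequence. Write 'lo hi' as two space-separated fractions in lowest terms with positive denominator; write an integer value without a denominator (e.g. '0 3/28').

0 3/155

C = [7/31, 13/31, 13/31, 18/31, 20/31, 24/31, 24/31, 26/31, 27/31, 1]
j=0 picked index 0: u0 ∈ [0, 7/31)
j=1 picked index 0: u0 ∈ [-1/10, 39/310)
j=2 picked index 0: u0 ∈ [-1/5, 4/155)
j=3 picked index 1: u0 ∈ [-23/310, 37/310)
j=4 picked index 1: u0 ∈ [-27/155, 3/155)
j=5 picked index 3: u0 ∈ [-5/62, 5/62)
j=6 picked index 4: u0 ∈ [-3/155, 7/155)
j=7 picked index 5: u0 ∈ [-17/310, 23/310)
j=8 picked index 7: u0 ∈ [-4/155, 6/155)
j=9 picked index 9: u0 ∈ [-9/310, 1/10)
intersection: [0, 3/155)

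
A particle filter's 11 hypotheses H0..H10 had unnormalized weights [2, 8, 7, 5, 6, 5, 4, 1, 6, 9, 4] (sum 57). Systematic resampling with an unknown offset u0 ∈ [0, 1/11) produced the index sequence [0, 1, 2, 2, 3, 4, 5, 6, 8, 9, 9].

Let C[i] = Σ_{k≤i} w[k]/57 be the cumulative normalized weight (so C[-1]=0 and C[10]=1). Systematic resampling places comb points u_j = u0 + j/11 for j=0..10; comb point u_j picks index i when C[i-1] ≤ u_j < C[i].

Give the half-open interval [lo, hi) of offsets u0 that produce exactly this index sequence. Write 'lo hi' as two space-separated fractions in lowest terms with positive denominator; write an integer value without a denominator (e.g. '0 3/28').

0 8/627

C = [2/57, 10/57, 17/57, 22/57, 28/57, 11/19, 37/57, 2/3, 44/57, 53/57, 1]
j=0 picked index 0: u0 ∈ [0, 2/57)
j=1 picked index 1: u0 ∈ [-35/627, 53/627)
j=2 picked index 2: u0 ∈ [-4/627, 73/627)
j=3 picked index 2: u0 ∈ [-61/627, 16/627)
j=4 picked index 3: u0 ∈ [-41/627, 14/627)
j=5 picked index 4: u0 ∈ [-43/627, 23/627)
j=6 picked index 5: u0 ∈ [-34/627, 7/209)
j=7 picked index 6: u0 ∈ [-12/209, 8/627)
j=8 picked index 8: u0 ∈ [-2/33, 28/627)
j=9 picked index 9: u0 ∈ [-29/627, 70/627)
j=10 picked index 9: u0 ∈ [-86/627, 13/627)
intersection: [0, 8/627)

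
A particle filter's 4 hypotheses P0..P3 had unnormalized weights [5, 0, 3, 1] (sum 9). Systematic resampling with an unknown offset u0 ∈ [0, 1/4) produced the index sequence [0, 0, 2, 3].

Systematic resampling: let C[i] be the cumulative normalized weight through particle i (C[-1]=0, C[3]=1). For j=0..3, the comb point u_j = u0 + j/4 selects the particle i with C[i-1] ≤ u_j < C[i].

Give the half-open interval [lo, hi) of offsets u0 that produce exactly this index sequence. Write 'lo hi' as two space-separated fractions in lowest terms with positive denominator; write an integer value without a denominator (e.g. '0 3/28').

C = [5/9, 5/9, 8/9, 1]
j=0 picked index 0: u0 ∈ [0, 5/9)
j=1 picked index 0: u0 ∈ [-1/4, 11/36)
j=2 picked index 2: u0 ∈ [1/18, 7/18)
j=3 picked index 3: u0 ∈ [5/36, 1/4)
intersection: [5/36, 1/4)

5/36 1/4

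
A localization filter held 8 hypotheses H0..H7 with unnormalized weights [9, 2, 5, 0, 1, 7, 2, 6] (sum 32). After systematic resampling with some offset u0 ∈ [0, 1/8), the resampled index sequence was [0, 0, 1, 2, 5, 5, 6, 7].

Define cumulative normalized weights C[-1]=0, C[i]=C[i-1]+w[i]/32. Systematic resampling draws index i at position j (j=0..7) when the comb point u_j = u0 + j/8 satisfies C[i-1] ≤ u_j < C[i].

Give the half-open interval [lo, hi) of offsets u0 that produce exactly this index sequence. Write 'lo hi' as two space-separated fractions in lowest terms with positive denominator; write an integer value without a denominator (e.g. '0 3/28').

1/32 1/16

C = [9/32, 11/32, 1/2, 1/2, 17/32, 3/4, 13/16, 1]
j=0 picked index 0: u0 ∈ [0, 9/32)
j=1 picked index 0: u0 ∈ [-1/8, 5/32)
j=2 picked index 1: u0 ∈ [1/32, 3/32)
j=3 picked index 2: u0 ∈ [-1/32, 1/8)
j=4 picked index 5: u0 ∈ [1/32, 1/4)
j=5 picked index 5: u0 ∈ [-3/32, 1/8)
j=6 picked index 6: u0 ∈ [0, 1/16)
j=7 picked index 7: u0 ∈ [-1/16, 1/8)
intersection: [1/32, 1/16)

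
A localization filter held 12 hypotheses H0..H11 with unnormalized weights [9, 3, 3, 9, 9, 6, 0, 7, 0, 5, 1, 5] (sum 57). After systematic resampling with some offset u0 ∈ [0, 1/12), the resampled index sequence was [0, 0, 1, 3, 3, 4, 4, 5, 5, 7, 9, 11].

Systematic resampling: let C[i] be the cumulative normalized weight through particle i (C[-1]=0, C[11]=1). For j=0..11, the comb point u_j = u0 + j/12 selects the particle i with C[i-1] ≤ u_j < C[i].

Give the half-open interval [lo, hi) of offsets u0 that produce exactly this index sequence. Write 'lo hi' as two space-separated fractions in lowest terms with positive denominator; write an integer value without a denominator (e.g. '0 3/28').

C = [3/19, 4/19, 5/19, 8/19, 11/19, 13/19, 13/19, 46/57, 46/57, 17/19, 52/57, 1]
j=0 picked index 0: u0 ∈ [0, 3/19)
j=1 picked index 0: u0 ∈ [-1/12, 17/228)
j=2 picked index 1: u0 ∈ [-1/114, 5/114)
j=3 picked index 3: u0 ∈ [1/76, 13/76)
j=4 picked index 3: u0 ∈ [-4/57, 5/57)
j=5 picked index 4: u0 ∈ [1/228, 37/228)
j=6 picked index 4: u0 ∈ [-3/38, 3/38)
j=7 picked index 5: u0 ∈ [-1/228, 23/228)
j=8 picked index 5: u0 ∈ [-5/57, 1/57)
j=9 picked index 7: u0 ∈ [-5/76, 13/228)
j=10 picked index 9: u0 ∈ [-1/38, 7/114)
j=11 picked index 11: u0 ∈ [-1/228, 1/12)
intersection: [1/76, 1/57)

1/76 1/57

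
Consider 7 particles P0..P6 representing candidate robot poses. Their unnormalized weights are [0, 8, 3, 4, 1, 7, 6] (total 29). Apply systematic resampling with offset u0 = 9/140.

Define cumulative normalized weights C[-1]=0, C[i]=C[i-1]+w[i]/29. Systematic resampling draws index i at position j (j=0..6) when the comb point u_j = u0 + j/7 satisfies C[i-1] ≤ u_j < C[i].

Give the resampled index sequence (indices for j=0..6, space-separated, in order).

1 1 2 3 5 5 6

C = [0, 8/29, 11/29, 15/29, 16/29, 23/29, 1]
j=0: u_0=9/140 ∈ [0, 8/29) → index 1
j=1: u_1=29/140 ∈ [0, 8/29) → index 1
j=2: u_2=7/20 ∈ [8/29, 11/29) → index 2
j=3: u_3=69/140 ∈ [11/29, 15/29) → index 3
j=4: u_4=89/140 ∈ [16/29, 23/29) → index 5
j=5: u_5=109/140 ∈ [16/29, 23/29) → index 5
j=6: u_6=129/140 ∈ [23/29, 1) → index 6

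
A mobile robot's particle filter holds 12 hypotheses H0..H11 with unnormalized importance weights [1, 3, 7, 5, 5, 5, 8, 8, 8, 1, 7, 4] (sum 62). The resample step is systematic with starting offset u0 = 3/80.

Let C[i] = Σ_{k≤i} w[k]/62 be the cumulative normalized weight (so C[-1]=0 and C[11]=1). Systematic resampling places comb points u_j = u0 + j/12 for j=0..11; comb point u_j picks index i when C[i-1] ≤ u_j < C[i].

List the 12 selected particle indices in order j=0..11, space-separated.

1 2 3 4 5 6 6 7 8 8 10 11

C = [1/62, 2/31, 11/62, 8/31, 21/62, 13/31, 17/31, 21/31, 25/31, 51/62, 29/31, 1]
j=0: u_0=3/80 ∈ [1/62, 2/31) → index 1
j=1: u_1=29/240 ∈ [2/31, 11/62) → index 2
j=2: u_2=49/240 ∈ [11/62, 8/31) → index 3
j=3: u_3=23/80 ∈ [8/31, 21/62) → index 4
j=4: u_4=89/240 ∈ [21/62, 13/31) → index 5
j=5: u_5=109/240 ∈ [13/31, 17/31) → index 6
j=6: u_6=43/80 ∈ [13/31, 17/31) → index 6
j=7: u_7=149/240 ∈ [17/31, 21/31) → index 7
j=8: u_8=169/240 ∈ [21/31, 25/31) → index 8
j=9: u_9=63/80 ∈ [21/31, 25/31) → index 8
j=10: u_10=209/240 ∈ [51/62, 29/31) → index 10
j=11: u_11=229/240 ∈ [29/31, 1) → index 11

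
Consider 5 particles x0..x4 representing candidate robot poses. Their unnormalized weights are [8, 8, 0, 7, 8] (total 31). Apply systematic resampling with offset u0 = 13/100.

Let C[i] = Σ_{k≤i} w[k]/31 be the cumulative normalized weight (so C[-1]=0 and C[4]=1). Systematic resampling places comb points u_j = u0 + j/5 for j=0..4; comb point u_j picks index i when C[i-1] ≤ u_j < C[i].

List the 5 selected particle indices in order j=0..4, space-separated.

0 1 3 3 4

C = [8/31, 16/31, 16/31, 23/31, 1]
j=0: u_0=13/100 ∈ [0, 8/31) → index 0
j=1: u_1=33/100 ∈ [8/31, 16/31) → index 1
j=2: u_2=53/100 ∈ [16/31, 23/31) → index 3
j=3: u_3=73/100 ∈ [16/31, 23/31) → index 3
j=4: u_4=93/100 ∈ [23/31, 1) → index 4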